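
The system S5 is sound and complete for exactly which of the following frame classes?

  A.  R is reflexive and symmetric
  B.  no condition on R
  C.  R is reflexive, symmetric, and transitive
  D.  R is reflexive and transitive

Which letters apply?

C

(A) this class determines B (= KTB), not S5.
(B) this class determines K, not S5.
(C) S5 is sound and complete for exactly this class.
(D) this class determines S4, not S5.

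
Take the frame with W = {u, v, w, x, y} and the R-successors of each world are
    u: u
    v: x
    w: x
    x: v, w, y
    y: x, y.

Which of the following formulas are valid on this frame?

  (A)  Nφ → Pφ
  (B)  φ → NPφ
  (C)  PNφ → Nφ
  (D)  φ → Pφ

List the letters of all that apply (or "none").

A, B

R is not reflexive: not v R v.
R is symmetric: every R-edge is matched by its reverse.
R is not euclidean: x R v and x R w but not v R w.
R is serial: every world has an R-successor.
(A) Nφ → Pφ is axiom D, which corresponds to seriality. R is serial — valid.
(B) φ → NPφ (axiom B) characterises the symmetric frames. R is symmetric — valid.
(C) PNφ → Nφ is the dual of axiom 5; it is valid on a frame exactly when R is euclidean. R is not euclidean, so not valid.
(D) the dual of axiom T: valid iff R is reflexive. R is not reflexive — not valid.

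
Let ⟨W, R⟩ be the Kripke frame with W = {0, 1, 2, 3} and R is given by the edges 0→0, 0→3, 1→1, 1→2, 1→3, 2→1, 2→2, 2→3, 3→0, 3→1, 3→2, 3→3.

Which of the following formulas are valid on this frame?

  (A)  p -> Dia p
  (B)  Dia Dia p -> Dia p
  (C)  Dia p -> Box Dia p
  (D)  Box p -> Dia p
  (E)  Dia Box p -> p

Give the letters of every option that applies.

A, D, E

R is reflexive: each world relates to itself.
R is symmetric: every R-edge is matched by its reverse.
R is not transitive: 0 R 3 and 3 R 1 but not 0 R 1.
R is not euclidean: 3 R 0 and 3 R 1 but not 0 R 1.
R is serial: every world has an R-successor.
(A) p -> Dia p is the dual of axiom T; it is valid on a frame exactly when R is reflexive. R is reflexive, so valid.
(B) Dia Dia p -> Dia p is the dual of axiom 4; it is valid on a frame exactly when R is transitive. R is not transitive, so not valid.
(C) axiom 5: valid iff R is euclidean. R is not euclidean — not valid.
(D) Box p -> Dia p is axiom D, which corresponds to seriality. R is serial — valid.
(E) Dia Box p -> p is the dual of axiom B; it is valid on a frame exactly when R is symmetric. R is symmetric, so valid.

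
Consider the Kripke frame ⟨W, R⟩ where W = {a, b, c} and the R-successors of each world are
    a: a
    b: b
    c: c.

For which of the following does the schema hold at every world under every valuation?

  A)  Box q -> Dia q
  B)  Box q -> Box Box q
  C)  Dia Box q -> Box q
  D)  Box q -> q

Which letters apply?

R is reflexive: each world relates to itself.
R is transitive: R is closed under composition.
R is euclidean: any two R-successors of the same world are R-related.
R is serial: every world has an R-successor.
(A) Box q -> Dia q is axiom D; it is valid on a frame exactly when R is serial. R is serial, so valid.
(B) Box q -> Box Box q is axiom 4, which corresponds to transitivity. R is transitive — valid.
(C) Dia Box q -> Box q (the dual of axiom 5) characterises the euclidean frames. R is euclidean — valid.
(D) Box q -> q is axiom T, which corresponds to reflexivity. R is reflexive — valid.

A, B, C, D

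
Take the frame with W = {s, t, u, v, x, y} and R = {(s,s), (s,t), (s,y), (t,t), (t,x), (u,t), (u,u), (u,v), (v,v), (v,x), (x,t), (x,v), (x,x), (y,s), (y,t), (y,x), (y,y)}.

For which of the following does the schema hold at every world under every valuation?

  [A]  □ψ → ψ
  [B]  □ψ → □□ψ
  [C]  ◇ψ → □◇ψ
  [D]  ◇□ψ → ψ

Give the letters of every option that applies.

A

R is reflexive: each world relates to itself.
R is not symmetric: s R t but not t R s.
R is not transitive: s R t and t R x but not s R x.
R is not euclidean: s R t and s R s but not t R s.
(A) □ψ → ψ is axiom T; it is valid on a frame exactly when R is reflexive. R is reflexive, so valid.
(B) axiom 4: valid iff R is transitive. R is not transitive — not valid.
(C) ◇ψ → □◇ψ is axiom 5; it is valid on a frame exactly when R is euclidean. R is not euclidean, so not valid.
(D) ◇□ψ → ψ is the dual of axiom B; it is valid on a frame exactly when R is symmetric. R is not symmetric, so not valid.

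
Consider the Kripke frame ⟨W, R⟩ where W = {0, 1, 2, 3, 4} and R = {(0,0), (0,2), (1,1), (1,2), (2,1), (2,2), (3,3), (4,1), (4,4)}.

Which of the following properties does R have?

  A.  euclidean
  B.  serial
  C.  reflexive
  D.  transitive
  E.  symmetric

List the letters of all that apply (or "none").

(A) not euclidean: 0 R 2 and 0 R 0 but not 2 R 0.
(B) serial: every world has an R-successor.
(C) reflexive: each world relates to itself.
(D) not transitive: 0 R 2 and 2 R 1 but not 0 R 1.
(E) not symmetric: 0 R 2 but not 2 R 0.

B, C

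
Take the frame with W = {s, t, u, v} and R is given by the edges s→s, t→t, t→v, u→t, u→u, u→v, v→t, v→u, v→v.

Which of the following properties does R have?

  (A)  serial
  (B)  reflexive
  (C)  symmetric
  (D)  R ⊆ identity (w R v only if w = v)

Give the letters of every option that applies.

A, B

(A) serial: every world has an R-successor.
(B) reflexive: each world relates to itself.
(C) not symmetric: u R t but not t R u.
(D) not ⊆ identity: t R v with t ≠ v.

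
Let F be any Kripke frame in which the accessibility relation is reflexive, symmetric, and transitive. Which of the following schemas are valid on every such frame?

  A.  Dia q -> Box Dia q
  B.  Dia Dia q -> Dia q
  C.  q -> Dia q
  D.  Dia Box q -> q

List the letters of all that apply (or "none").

A relation that is reflexive, symmetric, and transitive is also euclidean and serial.
(A) Dia q -> Box Dia q (axiom 5) characterises the euclidean frames. Every such R is euclidean — valid.
(B) Dia Dia q -> Dia q is the dual of axiom 4, which corresponds to transitivity. Every such R is transitive — valid.
(C) the dual of axiom T: valid iff R is reflexive. Every such R is reflexive — valid.
(D) the dual of axiom B: valid iff R is symmetric. Every such R is symmetric — valid.

A, B, C, D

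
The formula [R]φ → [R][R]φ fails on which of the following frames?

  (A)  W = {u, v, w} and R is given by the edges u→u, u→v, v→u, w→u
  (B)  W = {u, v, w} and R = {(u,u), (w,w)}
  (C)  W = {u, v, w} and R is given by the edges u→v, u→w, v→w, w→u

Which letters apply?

A, C

The schema [R]φ → [R][R]φ is axiom 4; it is valid on a frame iff R is transitive.
(A) R is not transitive (v R u and u R v but not v R v), so the schema fails here.
(B) R is transitive (R is closed under composition), so the schema is valid here.
(C) R is not transitive (u R w and w R u but not u R u), so the schema fails here.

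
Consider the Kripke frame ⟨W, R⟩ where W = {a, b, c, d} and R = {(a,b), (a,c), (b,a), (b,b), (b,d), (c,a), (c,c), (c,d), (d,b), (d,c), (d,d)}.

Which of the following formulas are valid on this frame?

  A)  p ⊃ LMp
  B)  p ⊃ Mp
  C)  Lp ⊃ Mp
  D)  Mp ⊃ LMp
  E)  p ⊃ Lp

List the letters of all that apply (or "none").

R is not reflexive: not a R a.
R is symmetric: every R-edge is matched by its reverse.
R is not euclidean: a R b and a R c but not b R c.
R is serial: every world has an R-successor.
R is not a subset of the identity: a R b with a ≠ b.
(A) p ⊃ LMp is axiom B, which corresponds to symmetry. R is symmetric — valid.
(B) p ⊃ Mp is the dual of axiom T; it is valid on a frame exactly when R is reflexive. R is not reflexive, so not valid.
(C) Lp ⊃ Mp is axiom D; it is valid on a frame exactly when R is serial. R is serial, so valid.
(D) axiom 5: valid iff R is euclidean. R is not euclidean — not valid.
(E) p ⊃ Lp is valid only on frames where every R-edge is a self-loop. Here R ⊄ identity — not valid.

A, C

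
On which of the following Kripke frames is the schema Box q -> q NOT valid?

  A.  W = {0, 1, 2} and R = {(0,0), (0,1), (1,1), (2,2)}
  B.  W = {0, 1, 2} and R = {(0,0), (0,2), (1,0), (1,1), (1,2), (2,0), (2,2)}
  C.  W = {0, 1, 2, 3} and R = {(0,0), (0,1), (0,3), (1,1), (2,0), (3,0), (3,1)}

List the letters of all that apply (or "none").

The schema Box q -> q is axiom T; it is valid on a frame iff R is reflexive.
(A) R is reflexive (each world relates to itself), so the schema is valid here.
(B) R is reflexive (each world relates to itself), so the schema is valid here.
(C) R is not reflexive (not 2 R 2), so the schema fails here.

C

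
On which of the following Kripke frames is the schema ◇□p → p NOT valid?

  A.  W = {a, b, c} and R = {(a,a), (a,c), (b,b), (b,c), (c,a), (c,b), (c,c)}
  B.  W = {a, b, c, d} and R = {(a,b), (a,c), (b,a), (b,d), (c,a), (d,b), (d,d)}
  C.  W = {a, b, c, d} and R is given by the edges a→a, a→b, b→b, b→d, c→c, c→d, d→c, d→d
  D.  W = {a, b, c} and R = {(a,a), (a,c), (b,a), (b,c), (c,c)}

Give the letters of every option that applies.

The schema ◇□p → p is the dual of axiom B; it is valid on a frame iff R is symmetric.
(A) R is symmetric (every R-edge is matched by its reverse), so the schema is valid here.
(B) R is symmetric (every R-edge is matched by its reverse), so the schema is valid here.
(C) R is not symmetric (a R b but not b R a), so the schema fails here.
(D) R is not symmetric (a R c but not c R a), so the schema fails here.

C, D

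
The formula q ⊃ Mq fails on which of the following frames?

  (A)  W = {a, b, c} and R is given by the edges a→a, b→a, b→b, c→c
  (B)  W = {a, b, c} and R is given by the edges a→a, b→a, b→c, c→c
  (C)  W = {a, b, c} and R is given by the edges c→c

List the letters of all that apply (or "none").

The schema q ⊃ Mq is the dual of axiom T; it is valid on a frame iff R is reflexive.
(A) R is reflexive (each world relates to itself), so the schema is valid here.
(B) R is not reflexive (not b R b), so the schema fails here.
(C) R is not reflexive (not a R a), so the schema fails here.

B, C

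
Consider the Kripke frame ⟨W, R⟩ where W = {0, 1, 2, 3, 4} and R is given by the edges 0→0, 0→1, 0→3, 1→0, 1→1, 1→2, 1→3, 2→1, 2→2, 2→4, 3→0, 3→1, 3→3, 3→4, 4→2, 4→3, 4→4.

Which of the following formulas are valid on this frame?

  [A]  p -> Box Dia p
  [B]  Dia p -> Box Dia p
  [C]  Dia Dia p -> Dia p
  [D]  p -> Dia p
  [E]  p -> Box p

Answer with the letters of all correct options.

R is reflexive: each world relates to itself.
R is symmetric: every R-edge is matched by its reverse.
R is not transitive: 0 R 1 and 1 R 2 but not 0 R 2.
R is not euclidean: 1 R 0 and 1 R 2 but not 0 R 2.
R is not a subset of the identity: 0 R 1 with 0 ≠ 1.
(A) p -> Box Dia p is axiom B, which corresponds to symmetry. R is symmetric — valid.
(B) Dia p -> Box Dia p (axiom 5) characterises the euclidean frames. R is not euclidean — not valid.
(C) the dual of axiom 4: valid iff R is transitive. R is not transitive — not valid.
(D) p -> Dia p is the dual of axiom T; it is valid on a frame exactly when R is reflexive. R is reflexive, so valid.
(E) p -> Box p (equivalent to ◇p→p) corresponds to R being a subset of the identity. Here R ⊄ identity, so not valid.

A, D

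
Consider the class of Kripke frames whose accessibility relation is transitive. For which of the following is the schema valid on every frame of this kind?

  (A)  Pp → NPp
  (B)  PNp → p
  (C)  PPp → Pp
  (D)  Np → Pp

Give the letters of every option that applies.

(A) Pp → NPp is axiom 5, which corresponds to the euclidean property. Such an R need not be euclidean — not valid.
(B) PNp → p is the dual of axiom B, which corresponds to symmetry. Such an R need not be symmetric — not valid.
(C) the dual of axiom 4: valid iff R is transitive. Every such R is transitive — valid.
(D) Np → Pp (axiom D) characterises the serial frames. Such an R need not be serial — not valid.

C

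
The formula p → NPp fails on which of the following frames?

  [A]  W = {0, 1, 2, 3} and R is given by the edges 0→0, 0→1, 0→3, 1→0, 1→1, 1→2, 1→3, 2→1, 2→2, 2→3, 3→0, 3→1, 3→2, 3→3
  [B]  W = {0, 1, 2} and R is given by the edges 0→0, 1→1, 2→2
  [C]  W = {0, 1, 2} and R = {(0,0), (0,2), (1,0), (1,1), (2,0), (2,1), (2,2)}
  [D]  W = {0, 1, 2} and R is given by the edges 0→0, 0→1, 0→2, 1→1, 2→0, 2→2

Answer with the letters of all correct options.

C, D

The schema p → NPp is axiom B; it is valid on a frame iff R is symmetric.
(A) R is symmetric (every R-edge is matched by its reverse), so the schema is valid here.
(B) R is symmetric (every R-edge is matched by its reverse), so the schema is valid here.
(C) R is not symmetric (1 R 0 but not 0 R 1), so the schema fails here.
(D) R is not symmetric (0 R 1 but not 1 R 0), so the schema fails here.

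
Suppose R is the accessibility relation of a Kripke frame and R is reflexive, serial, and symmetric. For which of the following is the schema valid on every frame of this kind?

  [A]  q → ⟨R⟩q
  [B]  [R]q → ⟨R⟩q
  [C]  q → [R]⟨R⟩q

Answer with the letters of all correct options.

A, B, C

(A) q → ⟨R⟩q is the dual of axiom T, which corresponds to reflexivity. Every such R is reflexive — valid.
(B) [R]q → ⟨R⟩q (axiom D) characterises the serial frames. Every such R is serial — valid.
(C) q → [R]⟨R⟩q (axiom B) characterises the symmetric frames. Every such R is symmetric — valid.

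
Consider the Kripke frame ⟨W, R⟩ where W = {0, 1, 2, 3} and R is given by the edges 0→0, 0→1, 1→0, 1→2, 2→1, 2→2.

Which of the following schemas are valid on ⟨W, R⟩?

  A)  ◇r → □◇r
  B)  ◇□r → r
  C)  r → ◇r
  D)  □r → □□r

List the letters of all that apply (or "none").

B

R is not reflexive: not 1 R 1.
R is symmetric: every R-edge is matched by its reverse.
R is not transitive: 0 R 1 and 1 R 2 but not 0 R 2.
R is not euclidean: 1 R 0 and 1 R 2 but not 0 R 2.
(A) ◇r → □◇r is axiom 5, which corresponds to the euclidean property. R is not euclidean — not valid.
(B) ◇□r → r (the dual of axiom B) characterises the symmetric frames. R is symmetric — valid.
(C) r → ◇r is the dual of axiom T; it is valid on a frame exactly when R is reflexive. R is not reflexive, so not valid.
(D) □r → □□r is axiom 4; it is valid on a frame exactly when R is transitive. R is not transitive, so not valid.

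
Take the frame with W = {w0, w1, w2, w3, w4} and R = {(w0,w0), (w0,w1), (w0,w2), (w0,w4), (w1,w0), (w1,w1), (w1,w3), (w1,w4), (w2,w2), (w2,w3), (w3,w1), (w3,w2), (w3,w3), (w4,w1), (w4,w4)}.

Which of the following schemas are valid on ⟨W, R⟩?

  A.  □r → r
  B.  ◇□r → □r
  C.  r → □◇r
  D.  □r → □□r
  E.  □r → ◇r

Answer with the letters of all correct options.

A, E

R is reflexive: each world relates to itself.
R is not symmetric: w0 R w2 but not w2 R w0.
R is not transitive: w0 R w1 and w1 R w3 but not w0 R w3.
R is not euclidean: w0 R w1 and w0 R w2 but not w1 R w2.
R is serial: every world has an R-successor.
(A) □r → r is axiom T; it is valid on a frame exactly when R is reflexive. R is reflexive, so valid.
(B) ◇□r → □r (the dual of axiom 5) characterises the euclidean frames. R is not euclidean — not valid.
(C) r → □◇r (axiom B) characterises the symmetric frames. R is not symmetric — not valid.
(D) □r → □□r is axiom 4, which corresponds to transitivity. R is not transitive — not valid.
(E) axiom D: valid iff R is serial. R is serial — valid.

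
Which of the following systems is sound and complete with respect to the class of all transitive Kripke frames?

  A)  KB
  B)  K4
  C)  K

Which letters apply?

B

(A) KB is determined by the class of symmetric frames.
(B) K4 is determined by exactly this class.
(C) K is determined by the class of arbitrary frames.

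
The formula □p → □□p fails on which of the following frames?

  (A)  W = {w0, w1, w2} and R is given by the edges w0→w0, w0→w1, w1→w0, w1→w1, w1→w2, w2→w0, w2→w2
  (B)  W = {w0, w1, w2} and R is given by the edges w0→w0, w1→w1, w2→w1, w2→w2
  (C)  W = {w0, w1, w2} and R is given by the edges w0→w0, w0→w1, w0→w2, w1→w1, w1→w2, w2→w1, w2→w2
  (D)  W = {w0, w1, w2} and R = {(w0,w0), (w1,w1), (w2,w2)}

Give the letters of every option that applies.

The schema □p → □□p is axiom 4; it is valid on a frame iff R is transitive.
(A) R is not transitive (w0 R w1 and w1 R w2 but not w0 R w2), so the schema fails here.
(B) R is transitive (R is closed under composition), so the schema is valid here.
(C) R is transitive (R is closed under composition), so the schema is valid here.
(D) R is transitive (R is closed under composition), so the schema is valid here.

A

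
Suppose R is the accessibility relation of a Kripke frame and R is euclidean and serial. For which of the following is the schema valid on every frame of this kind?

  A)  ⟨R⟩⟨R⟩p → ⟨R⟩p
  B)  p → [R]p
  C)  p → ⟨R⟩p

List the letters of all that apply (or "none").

none

(A) ⟨R⟩⟨R⟩p → ⟨R⟩p is the dual of axiom 4; it is valid on a frame exactly when R is transitive. Such an R need not be transitive, so not valid.
(B) p → [R]p (equivalent to ◇p→p) corresponds to R being a subset of the identity. Such an R need not be a subset of the identity, so not valid.
(C) p → ⟨R⟩p is the dual of axiom T, which corresponds to reflexivity. Such an R need not be reflexive — not valid.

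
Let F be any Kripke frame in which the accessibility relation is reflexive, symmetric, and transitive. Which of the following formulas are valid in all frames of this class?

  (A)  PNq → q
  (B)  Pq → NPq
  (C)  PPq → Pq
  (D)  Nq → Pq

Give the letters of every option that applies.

A, B, C, D

A relation that is reflexive, symmetric, and transitive is also euclidean and serial.
(A) PNq → q (the dual of axiom B) characterises the symmetric frames. Every such R is symmetric — valid.
(B) Pq → NPq is axiom 5, which corresponds to the euclidean property. Every such R is euclidean — valid.
(C) PPq → Pq (the dual of axiom 4) characterises the transitive frames. Every such R is transitive — valid.
(D) Nq → Pq is axiom D, which corresponds to seriality. Every such R is serial — valid.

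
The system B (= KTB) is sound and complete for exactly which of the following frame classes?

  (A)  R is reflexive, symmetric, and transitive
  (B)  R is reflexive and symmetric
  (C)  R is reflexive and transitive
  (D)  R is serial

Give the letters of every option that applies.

B

(A) this class determines S5, not B (= KTB).
(B) B (= KTB) is sound and complete for exactly this class.
(C) this class determines S4, not B (= KTB).
(D) this class determines D, not B (= KTB).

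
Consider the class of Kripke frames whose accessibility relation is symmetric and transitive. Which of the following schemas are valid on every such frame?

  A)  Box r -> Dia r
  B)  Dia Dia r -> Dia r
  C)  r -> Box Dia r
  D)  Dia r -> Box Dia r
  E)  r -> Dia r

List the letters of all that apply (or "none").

B, C, D

A symmetric transitive relation is euclidean (uRv and uRw give vRu by symmetry, then vRw by transitivity).
(A) Box r -> Dia r is axiom D, which corresponds to seriality. Such an R need not be serial — not valid.
(B) Dia Dia r -> Dia r is the dual of axiom 4, which corresponds to transitivity. Every such R is transitive — valid.
(C) r -> Box Dia r (axiom B) characterises the symmetric frames. Every such R is symmetric — valid.
(D) Dia r -> Box Dia r is axiom 5; it is valid on a frame exactly when R is euclidean. Every such R is euclidean, so valid.
(E) r -> Dia r is the dual of axiom T; it is valid on a frame exactly when R is reflexive. Such an R need not be reflexive, so not valid.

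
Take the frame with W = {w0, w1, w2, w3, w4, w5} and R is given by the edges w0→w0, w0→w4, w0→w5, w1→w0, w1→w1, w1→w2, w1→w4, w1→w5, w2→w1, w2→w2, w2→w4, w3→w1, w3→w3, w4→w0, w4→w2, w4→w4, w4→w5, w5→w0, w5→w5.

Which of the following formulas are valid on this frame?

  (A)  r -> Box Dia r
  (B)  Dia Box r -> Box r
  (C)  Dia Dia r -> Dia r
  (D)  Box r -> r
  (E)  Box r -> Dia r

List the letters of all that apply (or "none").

D, E

R is reflexive: each world relates to itself.
R is not symmetric: w1 R w0 but not w0 R w1.
R is not transitive: w0 R w4 and w4 R w2 but not w0 R w2.
R is not euclidean: w0 R w5 and w0 R w4 but not w5 R w4.
R is serial: every world has an R-successor.
(A) axiom B: valid iff R is symmetric. R is not symmetric — not valid.
(B) Dia Box r -> Box r (the dual of axiom 5) characterises the euclidean frames. R is not euclidean — not valid.
(C) Dia Dia r -> Dia r (the dual of axiom 4) characterises the transitive frames. R is not transitive — not valid.
(D) Box r -> r is axiom T, which corresponds to reflexivity. R is reflexive — valid.
(E) Box r -> Dia r is axiom D, which corresponds to seriality. R is serial — valid.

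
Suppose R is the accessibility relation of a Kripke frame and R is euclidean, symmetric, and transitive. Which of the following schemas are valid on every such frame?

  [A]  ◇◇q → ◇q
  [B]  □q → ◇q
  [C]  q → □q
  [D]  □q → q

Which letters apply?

A

(A) ◇◇q → ◇q is the dual of axiom 4; it is valid on a frame exactly when R is transitive. Every such R is transitive, so valid.
(B) □q → ◇q is axiom D, which corresponds to seriality. Such an R need not be serial — not valid.
(C) q → □q (equivalent to ◇p→p) corresponds to R being a subset of the identity. Such an R need not be a subset of the identity, so not valid.
(D) □q → q (axiom T) characterises the reflexive frames. Such an R need not be reflexive — not valid.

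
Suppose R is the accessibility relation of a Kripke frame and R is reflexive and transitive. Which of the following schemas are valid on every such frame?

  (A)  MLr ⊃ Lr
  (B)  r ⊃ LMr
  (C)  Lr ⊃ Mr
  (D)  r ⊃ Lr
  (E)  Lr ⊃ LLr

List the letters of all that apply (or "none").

Reflexive relations are serial.
(A) the dual of axiom 5: valid iff R is euclidean. Such an R need not be euclidean — not valid.
(B) r ⊃ LMr is axiom B, which corresponds to symmetry. Such an R need not be symmetric — not valid.
(C) Lr ⊃ Mr (axiom D) characterises the serial frames. Every such R is serial — valid.
(D) r ⊃ Lr is equivalent to ◇p→p; it holds exactly when R ⊆ identity. Such an R need not be a subset of the identity — not valid.
(E) axiom 4: valid iff R is transitive. Every such R is transitive — valid.

C, E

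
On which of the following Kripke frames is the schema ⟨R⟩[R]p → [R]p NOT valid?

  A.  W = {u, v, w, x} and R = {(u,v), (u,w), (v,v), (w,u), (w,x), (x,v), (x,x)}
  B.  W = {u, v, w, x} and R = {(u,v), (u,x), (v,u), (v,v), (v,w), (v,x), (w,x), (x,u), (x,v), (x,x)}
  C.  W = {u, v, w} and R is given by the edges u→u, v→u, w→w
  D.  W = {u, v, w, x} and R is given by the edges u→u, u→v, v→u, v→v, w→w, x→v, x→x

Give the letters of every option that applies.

A, B, D

The schema ⟨R⟩[R]p → [R]p is the dual of axiom 5; it is valid on a frame iff R is euclidean.
(A) R is not euclidean (u R v and u R w but not v R w), so the schema fails here.
(B) R is not euclidean (v R u and v R w but not u R w), so the schema fails here.
(C) R is euclidean (any two R-successors of the same world are R-related), so the schema is valid here.
(D) R is not euclidean (x R v and x R x but not v R x), so the schema fails here.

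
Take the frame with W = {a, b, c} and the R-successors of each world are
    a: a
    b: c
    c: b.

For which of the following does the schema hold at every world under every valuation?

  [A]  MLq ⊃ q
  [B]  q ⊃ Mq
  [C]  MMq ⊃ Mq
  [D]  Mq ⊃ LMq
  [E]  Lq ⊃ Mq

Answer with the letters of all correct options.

R is not reflexive: not b R b.
R is symmetric: every R-edge is matched by its reverse.
R is not transitive: b R c and c R b but not b R b.
R is not euclidean: b R c and b R c but not c R c.
R is serial: every world has an R-successor.
(A) MLq ⊃ q (the dual of axiom B) characterises the symmetric frames. R is symmetric — valid.
(B) q ⊃ Mq is the dual of axiom T, which corresponds to reflexivity. R is not reflexive — not valid.
(C) MMq ⊃ Mq is the dual of axiom 4, which corresponds to transitivity. R is not transitive — not valid.
(D) axiom 5: valid iff R is euclidean. R is not euclidean — not valid.
(E) Lq ⊃ Mq is axiom D, which corresponds to seriality. R is serial — valid.

A, E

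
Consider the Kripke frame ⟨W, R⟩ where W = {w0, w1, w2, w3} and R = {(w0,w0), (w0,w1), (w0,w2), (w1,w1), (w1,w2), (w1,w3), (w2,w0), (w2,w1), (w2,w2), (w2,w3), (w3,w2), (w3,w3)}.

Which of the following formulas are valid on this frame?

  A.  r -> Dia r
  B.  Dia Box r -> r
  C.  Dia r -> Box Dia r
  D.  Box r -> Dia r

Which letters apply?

R is reflexive: each world relates to itself.
R is not symmetric: w0 R w1 but not w1 R w0.
R is not euclidean: w0 R w1 and w0 R w0 but not w1 R w0.
R is serial: every world has an R-successor.
(A) r -> Dia r is the dual of axiom T, which corresponds to reflexivity. R is reflexive — valid.
(B) the dual of axiom B: valid iff R is symmetric. R is not symmetric — not valid.
(C) Dia r -> Box Dia r is axiom 5, which corresponds to the euclidean property. R is not euclidean — not valid.
(D) axiom D: valid iff R is serial. R is serial — valid.

A, D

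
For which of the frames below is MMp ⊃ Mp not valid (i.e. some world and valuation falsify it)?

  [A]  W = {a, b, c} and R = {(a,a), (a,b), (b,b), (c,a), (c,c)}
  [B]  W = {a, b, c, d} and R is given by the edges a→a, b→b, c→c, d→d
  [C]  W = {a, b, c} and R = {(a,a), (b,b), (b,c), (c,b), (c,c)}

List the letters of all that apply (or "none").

The schema MMp ⊃ Mp is the dual of axiom 4; it is valid on a frame iff R is transitive.
(A) R is not transitive (c R a and a R b but not c R b), so the schema fails here.
(B) R is transitive (R is closed under composition), so the schema is valid here.
(C) R is transitive (R is closed under composition), so the schema is valid here.

A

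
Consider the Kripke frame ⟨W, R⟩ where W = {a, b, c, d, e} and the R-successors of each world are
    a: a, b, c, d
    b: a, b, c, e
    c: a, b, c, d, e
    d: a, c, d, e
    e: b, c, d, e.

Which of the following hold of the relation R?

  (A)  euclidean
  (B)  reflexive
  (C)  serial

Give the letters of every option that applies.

B, C

(A) not euclidean: a R b and a R d but not b R d.
(B) reflexive: each world relates to itself.
(C) serial: every world has an R-successor.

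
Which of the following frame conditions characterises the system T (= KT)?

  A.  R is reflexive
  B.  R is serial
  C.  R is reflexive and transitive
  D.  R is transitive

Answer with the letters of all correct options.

(A) T (= KT) is sound and complete for exactly this class.
(B) this class determines D, not T (= KT).
(C) this class determines S4, not T (= KT).
(D) this class determines K4, not T (= KT).

A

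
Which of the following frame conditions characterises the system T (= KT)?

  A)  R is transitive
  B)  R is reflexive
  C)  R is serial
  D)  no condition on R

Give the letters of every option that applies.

(A) this class determines K4, not T (= KT).
(B) T (= KT) is sound and complete for exactly this class.
(C) this class determines D, not T (= KT).
(D) this class determines K, not T (= KT).

B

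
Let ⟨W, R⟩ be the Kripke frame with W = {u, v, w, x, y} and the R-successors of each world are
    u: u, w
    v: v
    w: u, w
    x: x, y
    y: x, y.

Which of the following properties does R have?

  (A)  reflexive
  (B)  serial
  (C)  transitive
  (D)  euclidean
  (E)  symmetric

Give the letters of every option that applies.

A, B, C, D, E

(A) reflexive: each world relates to itself.
(B) serial: every world has an R-successor.
(C) transitive: R is closed under composition.
(D) euclidean: any two R-successors of the same world are R-related.
(E) symmetric: every R-edge is matched by its reverse.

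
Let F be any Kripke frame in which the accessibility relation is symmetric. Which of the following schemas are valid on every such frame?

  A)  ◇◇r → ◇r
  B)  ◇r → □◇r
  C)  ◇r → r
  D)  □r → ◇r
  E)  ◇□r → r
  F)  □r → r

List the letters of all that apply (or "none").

(A) ◇◇r → ◇r (the dual of axiom 4) characterises the transitive frames. Such an R need not be transitive — not valid.
(B) axiom 5: valid iff R is euclidean. Such an R need not be euclidean — not valid.
(C) ◇r → r (the converse of T) corresponds to R being a subset of the identity. Such an R need not be a subset of the identity, so not valid.
(D) □r → ◇r (axiom D) characterises the serial frames. Such an R need not be serial — not valid.
(E) ◇□r → r (the dual of axiom B) characterises the symmetric frames. Every such R is symmetric — valid.
(F) □r → r is axiom T, which corresponds to reflexivity. Such an R need not be reflexive — not valid.

E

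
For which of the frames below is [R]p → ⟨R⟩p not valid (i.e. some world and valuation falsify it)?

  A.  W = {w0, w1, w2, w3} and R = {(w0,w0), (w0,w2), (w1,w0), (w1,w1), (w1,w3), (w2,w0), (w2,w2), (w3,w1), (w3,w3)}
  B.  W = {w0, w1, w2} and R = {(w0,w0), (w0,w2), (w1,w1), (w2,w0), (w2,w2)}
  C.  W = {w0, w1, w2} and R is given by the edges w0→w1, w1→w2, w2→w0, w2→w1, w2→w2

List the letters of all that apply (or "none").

none

The schema [R]p → ⟨R⟩p is axiom D; it is valid on a frame iff R is serial.
(A) R is serial (every world has an R-successor), so the schema is valid here.
(B) R is serial (every world has an R-successor), so the schema is valid here.
(C) R is serial (every world has an R-successor), so the schema is valid here.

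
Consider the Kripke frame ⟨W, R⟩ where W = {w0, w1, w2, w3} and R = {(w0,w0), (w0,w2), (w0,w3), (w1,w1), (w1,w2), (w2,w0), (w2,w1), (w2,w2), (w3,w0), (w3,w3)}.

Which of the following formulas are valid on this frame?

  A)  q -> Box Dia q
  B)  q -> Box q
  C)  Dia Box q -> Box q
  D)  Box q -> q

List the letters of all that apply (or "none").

A, D

R is reflexive: each world relates to itself.
R is symmetric: every R-edge is matched by its reverse.
R is not euclidean: w0 R w2 and w0 R w3 but not w2 R w3.
R is not a subset of the identity: w0 R w2 with w0 ≠ w2.
(A) q -> Box Dia q is axiom B; it is valid on a frame exactly when R is symmetric. R is symmetric, so valid.
(B) q -> Box q is equivalent to ◇p→p; it holds exactly when R ⊆ identity. Here R ⊄ identity — not valid.
(C) Dia Box q -> Box q is the dual of axiom 5, which corresponds to the euclidean property. R is not euclidean — not valid.
(D) Box q -> q is axiom T; it is valid on a frame exactly when R is reflexive. R is reflexive, so valid.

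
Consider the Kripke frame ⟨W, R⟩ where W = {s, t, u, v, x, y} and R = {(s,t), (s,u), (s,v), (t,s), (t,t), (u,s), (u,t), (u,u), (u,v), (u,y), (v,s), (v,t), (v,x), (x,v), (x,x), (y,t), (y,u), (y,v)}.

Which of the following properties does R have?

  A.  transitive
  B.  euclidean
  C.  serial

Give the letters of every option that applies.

(A) not transitive: s R t and t R s but not s R s.
(B) not euclidean: s R t and s R u but not t R u.
(C) serial: every world has an R-successor.

C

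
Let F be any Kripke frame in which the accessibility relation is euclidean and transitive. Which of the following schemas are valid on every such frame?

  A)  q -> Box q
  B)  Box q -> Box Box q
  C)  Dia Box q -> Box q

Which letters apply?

(A) q -> Box q is valid only on frames where every R-edge is a self-loop. Such an R need not be a subset of the identity — not valid.
(B) Box q -> Box Box q (axiom 4) characterises the transitive frames. Every such R is transitive — valid.
(C) Dia Box q -> Box q is the dual of axiom 5; it is valid on a frame exactly when R is euclidean. Every such R is euclidean, so valid.

B, C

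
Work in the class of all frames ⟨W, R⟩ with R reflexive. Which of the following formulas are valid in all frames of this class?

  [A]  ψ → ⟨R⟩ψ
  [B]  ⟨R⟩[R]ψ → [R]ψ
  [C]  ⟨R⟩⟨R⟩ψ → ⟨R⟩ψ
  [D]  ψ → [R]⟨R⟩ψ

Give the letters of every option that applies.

A reflexive relation is serial.
(A) the dual of axiom T: valid iff R is reflexive. Every such R is reflexive — valid.
(B) the dual of axiom 5: valid iff R is euclidean. Such an R need not be euclidean — not valid.
(C) ⟨R⟩⟨R⟩ψ → ⟨R⟩ψ (the dual of axiom 4) characterises the transitive frames. Such an R need not be transitive — not valid.
(D) ψ → [R]⟨R⟩ψ is axiom B; it is valid on a frame exactly when R is symmetric. Such an R need not be symmetric, so not valid.

A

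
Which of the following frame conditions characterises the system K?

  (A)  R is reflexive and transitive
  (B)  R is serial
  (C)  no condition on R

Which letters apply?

(A) this class determines S4, not K.
(B) this class determines D, not K.
(C) K is sound and complete for exactly this class.

C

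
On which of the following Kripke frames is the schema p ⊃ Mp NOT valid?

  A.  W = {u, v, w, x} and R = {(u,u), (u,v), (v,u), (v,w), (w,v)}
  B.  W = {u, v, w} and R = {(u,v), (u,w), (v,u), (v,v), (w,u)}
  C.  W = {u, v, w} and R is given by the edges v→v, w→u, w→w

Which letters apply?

The schema p ⊃ Mp is the dual of axiom T; it is valid on a frame iff R is reflexive.
(A) R is not reflexive (not v R v), so the schema fails here.
(B) R is not reflexive (not u R u), so the schema fails here.
(C) R is not reflexive (not u R u), so the schema fails here.

A, B, C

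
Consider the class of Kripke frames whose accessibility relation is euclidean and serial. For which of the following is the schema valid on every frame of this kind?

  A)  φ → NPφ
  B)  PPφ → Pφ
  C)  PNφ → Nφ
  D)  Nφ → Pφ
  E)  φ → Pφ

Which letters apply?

C, D

(A) axiom B: valid iff R is symmetric. Such an R need not be symmetric — not valid.
(B) the dual of axiom 4: valid iff R is transitive. Such an R need not be transitive — not valid.
(C) PNφ → Nφ is the dual of axiom 5; it is valid on a frame exactly when R is euclidean. Every such R is euclidean, so valid.
(D) Nφ → Pφ is axiom D, which corresponds to seriality. Every such R is serial — valid.
(E) φ → Pφ is the dual of axiom T; it is valid on a frame exactly when R is reflexive. Such an R need not be reflexive, so not valid.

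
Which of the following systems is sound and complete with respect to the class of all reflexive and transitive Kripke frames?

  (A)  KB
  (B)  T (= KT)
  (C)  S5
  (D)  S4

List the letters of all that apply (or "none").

D

(A) KB is determined by the class of symmetric frames.
(B) T (= KT) is determined by the class of reflexive frames.
(C) S5 is determined by the class of reflexive, symmetric, and transitive frames.
(D) S4 is determined by exactly this class.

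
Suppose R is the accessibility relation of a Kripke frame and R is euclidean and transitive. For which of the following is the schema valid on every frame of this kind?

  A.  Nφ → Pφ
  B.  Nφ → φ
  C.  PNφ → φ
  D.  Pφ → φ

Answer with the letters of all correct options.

none

(A) Nφ → Pφ is axiom D, which corresponds to seriality. Such an R need not be serial — not valid.
(B) Nφ → φ (axiom T) characterises the reflexive frames. Such an R need not be reflexive — not valid.
(C) PNφ → φ is the dual of axiom B; it is valid on a frame exactly when R is symmetric. Such an R need not be symmetric, so not valid.
(D) Pφ → φ (the converse of T) corresponds to R being a subset of the identity. Such an R need not be a subset of the identity, so not valid.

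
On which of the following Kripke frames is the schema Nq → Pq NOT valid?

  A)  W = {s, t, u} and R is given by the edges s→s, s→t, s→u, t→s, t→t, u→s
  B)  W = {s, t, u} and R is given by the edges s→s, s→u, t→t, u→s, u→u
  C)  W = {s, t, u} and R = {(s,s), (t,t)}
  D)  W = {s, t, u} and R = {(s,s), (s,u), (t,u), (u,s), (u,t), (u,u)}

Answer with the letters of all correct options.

The schema Nq → Pq is axiom D; it is valid on a frame iff R is serial.
(A) R is serial (every world has an R-successor), so the schema is valid here.
(B) R is serial (every world has an R-successor), so the schema is valid here.
(C) R is not serial (u has no R-successor), so the schema fails here.
(D) R is serial (every world has an R-successor), so the schema is valid here.

C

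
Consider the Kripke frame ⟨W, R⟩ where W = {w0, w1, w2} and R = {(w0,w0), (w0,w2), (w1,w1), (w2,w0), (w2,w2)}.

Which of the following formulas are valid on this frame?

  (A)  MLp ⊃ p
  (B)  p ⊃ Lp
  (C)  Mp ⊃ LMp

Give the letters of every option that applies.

A, C

R is symmetric: every R-edge is matched by its reverse.
R is euclidean: any two R-successors of the same world are R-related.
R is not a subset of the identity: w0 R w2 with w0 ≠ w2.
(A) MLp ⊃ p is the dual of axiom B; it is valid on a frame exactly when R is symmetric. R is symmetric, so valid.
(B) p ⊃ Lp (equivalent to ◇p→p) corresponds to R being a subset of the identity. Here R ⊄ identity, so not valid.
(C) Mp ⊃ LMp is axiom 5; it is valid on a frame exactly when R is euclidean. R is euclidean, so valid.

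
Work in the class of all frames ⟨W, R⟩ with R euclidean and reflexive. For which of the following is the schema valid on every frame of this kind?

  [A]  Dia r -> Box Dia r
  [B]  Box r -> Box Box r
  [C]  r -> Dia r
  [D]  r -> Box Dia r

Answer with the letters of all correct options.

A, B, C, D

A reflexive euclidean relation is also symmetric (from wRw and wRv the euclidean condition gives vRw) and hence transitive; it is an equivalence relation.
(A) Dia r -> Box Dia r (axiom 5) characterises the euclidean frames. Every such R is euclidean — valid.
(B) axiom 4: valid iff R is transitive. Every such R is transitive — valid.
(C) r -> Dia r is the dual of axiom T; it is valid on a frame exactly when R is reflexive. Every such R is reflexive, so valid.
(D) r -> Box Dia r is axiom B, which corresponds to symmetry. Every such R is symmetric — valid.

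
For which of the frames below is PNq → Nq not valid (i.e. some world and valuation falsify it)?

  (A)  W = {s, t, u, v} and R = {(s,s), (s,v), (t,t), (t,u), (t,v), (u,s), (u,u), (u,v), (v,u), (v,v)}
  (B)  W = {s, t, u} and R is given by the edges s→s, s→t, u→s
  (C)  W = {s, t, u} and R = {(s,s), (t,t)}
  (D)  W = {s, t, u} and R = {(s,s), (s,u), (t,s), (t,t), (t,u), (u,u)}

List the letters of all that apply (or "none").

The schema PNq → Nq is the dual of axiom 5; it is valid on a frame iff R is euclidean.
(A) R is not euclidean (s R v and s R s but not v R s), so the schema fails here.
(B) R is not euclidean (s R t and s R s but not t R s), so the schema fails here.
(C) R is euclidean (any two R-successors of the same world are R-related), so the schema is valid here.
(D) R is not euclidean (s R u and s R s but not u R s), so the schema fails here.

A, B, D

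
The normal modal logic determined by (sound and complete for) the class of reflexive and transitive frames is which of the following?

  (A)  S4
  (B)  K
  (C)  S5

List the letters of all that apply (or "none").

A

(A) S4 is determined by exactly this class.
(B) K is determined by the class of arbitrary frames.
(C) S5 is determined by the class of reflexive, symmetric, and transitive frames.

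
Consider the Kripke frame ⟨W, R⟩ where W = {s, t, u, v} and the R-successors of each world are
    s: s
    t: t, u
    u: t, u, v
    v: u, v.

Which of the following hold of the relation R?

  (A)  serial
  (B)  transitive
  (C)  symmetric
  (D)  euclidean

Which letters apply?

(A) serial: every world has an R-successor.
(B) not transitive: t R u and u R v but not t R v.
(C) symmetric: every R-edge is matched by its reverse.
(D) not euclidean: u R t and u R v but not t R v.

A, C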